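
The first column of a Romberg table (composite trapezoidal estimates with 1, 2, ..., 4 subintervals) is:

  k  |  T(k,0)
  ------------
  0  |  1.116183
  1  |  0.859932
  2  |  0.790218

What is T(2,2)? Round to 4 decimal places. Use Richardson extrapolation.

Richardson extrapolation on the trapezoidal column (denominator 4−1=3):
T(1,1) = 0.859932 + (0.859932 − 1.116183)/3 = 0.774515
T(2,1) = (4·0.790218 − 0.859932) / 3 = 0.766980
T(2,2) = (16·0.766980 − 0.774515) / 15 = 0.766478

0.7665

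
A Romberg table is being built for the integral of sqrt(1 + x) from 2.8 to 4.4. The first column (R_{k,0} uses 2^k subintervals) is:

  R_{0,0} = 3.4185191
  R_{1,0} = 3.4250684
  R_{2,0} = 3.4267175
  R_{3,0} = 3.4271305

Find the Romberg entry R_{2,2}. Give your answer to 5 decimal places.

3.42727

Richardson extrapolation on the trapezoidal column (denominator 4−1=3):
R_{1,1} = 3.4250684 + (3.4250684 − 3.4185191)/3 = 3.4272515
R_{2,1} = 3.4267175 + (3.4267175 − 3.4250684)/3 = 3.4272672
R_{2,2} = 3.4272672 + (3.4272672 − 3.4272515)/15 = 3.4272682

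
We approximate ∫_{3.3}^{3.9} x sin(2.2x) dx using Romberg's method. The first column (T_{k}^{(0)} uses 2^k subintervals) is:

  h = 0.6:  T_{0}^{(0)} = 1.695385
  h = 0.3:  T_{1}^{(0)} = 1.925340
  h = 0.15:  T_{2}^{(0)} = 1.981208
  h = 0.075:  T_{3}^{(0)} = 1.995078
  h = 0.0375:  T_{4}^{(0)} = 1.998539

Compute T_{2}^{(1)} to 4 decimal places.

T_{2}^{(1)} = (4·1.981208 − 1.925340) / 3 = 1.999831

1.9998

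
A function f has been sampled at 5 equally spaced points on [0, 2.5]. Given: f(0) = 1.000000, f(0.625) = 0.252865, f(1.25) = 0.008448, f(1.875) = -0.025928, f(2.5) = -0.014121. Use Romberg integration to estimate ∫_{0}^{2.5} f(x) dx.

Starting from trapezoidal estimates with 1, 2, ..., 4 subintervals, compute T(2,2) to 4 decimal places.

T(0,0) (trapezoid, 1 panel, h=2.5000): 1.232349
T(1,0) (trapezoid, 2 panels, h=1.2500): 0.626734
T(2,0) (trapezoid, 4 panels, h=0.6250): 0.455203
T(1,1) = 0.626734 + (0.626734 − 1.232349)/3 = 0.424862
T(2,1) = 0.455203 + (0.455203 − 0.626734)/3 = 0.398026
T(2,2) = 0.398026 + (0.398026 − 0.424862)/15 = 0.396237

0.3962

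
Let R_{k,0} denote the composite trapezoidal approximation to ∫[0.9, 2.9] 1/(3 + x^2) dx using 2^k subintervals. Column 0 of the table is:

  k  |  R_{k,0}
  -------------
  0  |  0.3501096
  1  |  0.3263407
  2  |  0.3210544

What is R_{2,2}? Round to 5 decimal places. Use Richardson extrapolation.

0.31935

Richardson extrapolation on the trapezoidal column (denominator 4−1=3):
R_{1,1} = 0.3263407 + (0.3263407 − 0.3501096)/3 = 0.3184177
R_{2,1} = (4·0.3210544 − 0.3263407) / 3 = 0.3192923
R_{2,2} = (16·0.3192923 − 0.3184177) / 15 = 0.3193506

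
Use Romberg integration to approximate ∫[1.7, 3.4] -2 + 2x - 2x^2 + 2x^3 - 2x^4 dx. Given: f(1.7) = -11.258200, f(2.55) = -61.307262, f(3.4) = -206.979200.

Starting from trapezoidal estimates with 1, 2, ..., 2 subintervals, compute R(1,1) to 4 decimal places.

R(0,0) (trapezoid, 1 panel, h=1.7000): -185.501790
R(1,0) (trapezoid, 2 panels, h=0.8500): -144.862068
R(1,1) = -144.862068 + (-144.862068 − (-185.501790))/3 = -131.315494

-131.3155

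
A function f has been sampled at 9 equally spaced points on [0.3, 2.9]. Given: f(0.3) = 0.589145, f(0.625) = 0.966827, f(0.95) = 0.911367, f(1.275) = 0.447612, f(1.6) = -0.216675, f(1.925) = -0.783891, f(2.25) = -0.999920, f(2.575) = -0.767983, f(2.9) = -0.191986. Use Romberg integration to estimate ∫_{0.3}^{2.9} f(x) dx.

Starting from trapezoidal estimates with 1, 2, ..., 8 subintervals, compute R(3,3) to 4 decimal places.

R(0,0) (trapezoid, 1 panel, h=2.6000): 0.516307
R(1,0) (trapezoid, 2 panels, h=1.3000): -0.023524
R(2,0) (trapezoid, 4 panels, h=0.6500): -0.069322
R(3,0) (trapezoid, 8 panels, h=0.3250): -0.079327
R(1,1) = -0.023524 + (-0.023524 − 0.516307)/3 = -0.203468
R(2,1) = -0.069322 + (-0.069322 − (-0.023524))/3 = -0.084588
R(3,1) = -0.079327 + (-0.079327 − (-0.069322))/3 = -0.082662
R(2,2) = -0.084588 + (-0.084588 − (-0.203468))/15 = -0.076663
R(3,2) = -0.082662 + (-0.082662 − (-0.084588))/15 = -0.082534
R(3,3) = -0.082534 + (-0.082534 − (-0.076663))/63 = -0.082627

-0.0826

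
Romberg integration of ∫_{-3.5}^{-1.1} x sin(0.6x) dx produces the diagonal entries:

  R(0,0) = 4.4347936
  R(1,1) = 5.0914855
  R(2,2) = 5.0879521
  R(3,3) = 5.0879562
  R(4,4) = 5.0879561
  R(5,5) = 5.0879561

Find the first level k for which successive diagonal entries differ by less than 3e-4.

|R(1,1) − R(0,0)| = 0.6566919 ≥ 3e-4
|R(2,2) − R(1,1)| = 0.0035334 ≥ 3e-4
|R(3,3) − R(2,2)| = 0.0000041 < 3e-4

k = 3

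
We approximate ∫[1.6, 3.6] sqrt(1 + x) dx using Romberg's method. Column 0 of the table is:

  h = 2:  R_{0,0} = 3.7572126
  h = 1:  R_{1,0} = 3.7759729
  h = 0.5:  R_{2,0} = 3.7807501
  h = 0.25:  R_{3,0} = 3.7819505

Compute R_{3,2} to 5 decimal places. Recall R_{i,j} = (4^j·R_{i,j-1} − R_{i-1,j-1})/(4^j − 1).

3.78235

R_{2,1} = 3.7807501 + (3.7807501 − 3.7759729)/3 = 3.7823425
R_{3,1} = 3.7819505 + (3.7819505 − 3.7807501)/3 = 3.7823506
R_{3,2} = 3.7823506 + (3.7823506 − 3.7823425)/15 = 3.7823511
(Column j=1 coincides with Simpson's rule on the same nodes.)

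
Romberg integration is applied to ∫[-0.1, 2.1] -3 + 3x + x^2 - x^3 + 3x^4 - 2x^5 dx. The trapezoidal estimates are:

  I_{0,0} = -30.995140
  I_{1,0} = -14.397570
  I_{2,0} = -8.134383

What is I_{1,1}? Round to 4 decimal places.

I_{1,1} = -14.397570 + (-14.397570 − (-30.995140))/3 = -8.865047

-8.8650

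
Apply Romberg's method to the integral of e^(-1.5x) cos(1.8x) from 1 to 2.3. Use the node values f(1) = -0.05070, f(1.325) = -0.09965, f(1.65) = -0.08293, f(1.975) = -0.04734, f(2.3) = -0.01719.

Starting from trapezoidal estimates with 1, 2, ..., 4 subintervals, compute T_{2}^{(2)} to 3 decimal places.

T_{0}^{(0)} (trapezoid, 1 panel, h=1.3000): -0.04413
T_{1}^{(0)} (trapezoid, 2 panels, h=0.6500): -0.07597
T_{2}^{(0)} (trapezoid, 4 panels, h=0.3250): -0.08576
T_{1}^{(1)} = -0.07597 + (-0.07597 − (-0.04413))/3 = -0.08658
T_{2}^{(1)} = -0.08576 + (-0.08576 − (-0.07597))/3 = -0.08902
T_{2}^{(2)} = -0.08902 + (-0.08902 − (-0.08658))/15 = -0.08918

-0.089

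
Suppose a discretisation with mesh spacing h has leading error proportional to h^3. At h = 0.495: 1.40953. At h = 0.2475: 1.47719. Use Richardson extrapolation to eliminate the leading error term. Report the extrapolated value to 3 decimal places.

1.487

The leading error scales as h^3; refining by a factor of 2 reduces it by 2^3 = 8.
Extrapolated value = (8·A(h/2) − A(h)) / (8 − 1)
= (8·1.47719 − 1.40953) / 7
= 10.40799 / 7 = 1.48686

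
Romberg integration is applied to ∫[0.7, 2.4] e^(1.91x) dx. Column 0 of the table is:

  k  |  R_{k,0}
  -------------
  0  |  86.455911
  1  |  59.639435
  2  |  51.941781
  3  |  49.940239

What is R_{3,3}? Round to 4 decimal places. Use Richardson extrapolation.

49.2659

Richardson extrapolation on the trapezoidal column (denominator 4−1=3):
R_{1,1} = (4·59.639435 − 86.455911) / 3 = 50.700610
R_{2,1} = (4·51.941781 − 59.639435) / 3 = 49.375896
R_{3,1} = 49.940239 + (49.940239 − 51.941781)/3 = 49.273058
R_{2,2} = 49.375896 + (49.375896 − 50.700610)/15 = 49.287582
R_{3,2} = (16·49.273058 − 49.375896) / 15 = 49.266202
R_{3,3} = (64·49.266202 − 49.287582) / 63 = 49.265863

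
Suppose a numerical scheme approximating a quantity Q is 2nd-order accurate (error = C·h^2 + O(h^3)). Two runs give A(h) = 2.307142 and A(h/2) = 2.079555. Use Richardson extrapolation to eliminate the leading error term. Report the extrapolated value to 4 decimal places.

The leading error scales as h^2; refining by a factor of 2 reduces it by 2^2 = 4.
Extrapolated value = (4·A(h/2) − A(h)) / (4 − 1)
= (4·2.079555 − 2.307142) / 3
= 6.011078 / 3 = 2.003693

2.0037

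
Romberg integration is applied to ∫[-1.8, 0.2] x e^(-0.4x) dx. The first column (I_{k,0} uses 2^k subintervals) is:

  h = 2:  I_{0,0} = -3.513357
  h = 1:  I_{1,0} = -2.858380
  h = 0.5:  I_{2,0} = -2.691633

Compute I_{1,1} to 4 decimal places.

-2.6401

I_{1,1} = -2.858380 + (-2.858380 − (-3.513357))/3 = -2.640054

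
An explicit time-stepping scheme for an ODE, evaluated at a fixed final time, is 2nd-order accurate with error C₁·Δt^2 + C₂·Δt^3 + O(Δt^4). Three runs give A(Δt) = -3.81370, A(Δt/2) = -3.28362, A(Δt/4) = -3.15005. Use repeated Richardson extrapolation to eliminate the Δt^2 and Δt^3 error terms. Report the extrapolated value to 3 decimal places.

-3.105

First eliminate the Δt^2 term (factor 2^2 = 4):
  B₁ = (4·(-3.28362) − (-3.81370))/3 = -3.10693
  B₂ = (4·(-3.15005) − (-3.28362))/3 = -3.10553
Then eliminate the Δt^3 term (factor 2^3 = 8):
  (8·(-3.10553) − (-3.10693))/7 = -3.10533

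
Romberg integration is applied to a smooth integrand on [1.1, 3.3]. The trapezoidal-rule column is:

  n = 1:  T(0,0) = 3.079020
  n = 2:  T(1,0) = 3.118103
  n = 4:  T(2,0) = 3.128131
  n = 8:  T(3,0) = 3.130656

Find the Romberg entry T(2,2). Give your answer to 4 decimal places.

3.1315

Richardson extrapolation on the trapezoidal column (denominator 4−1=3):
T(1,1) = (4·3.118103 − 3.079020) / 3 = 3.131131
T(2,1) = 3.128131 + (3.128131 − 3.118103)/3 = 3.131474
T(2,2) = (16·3.131474 − 3.131131) / 15 = 3.131497
(Column j=1 coincides with Simpson's rule on the same nodes.)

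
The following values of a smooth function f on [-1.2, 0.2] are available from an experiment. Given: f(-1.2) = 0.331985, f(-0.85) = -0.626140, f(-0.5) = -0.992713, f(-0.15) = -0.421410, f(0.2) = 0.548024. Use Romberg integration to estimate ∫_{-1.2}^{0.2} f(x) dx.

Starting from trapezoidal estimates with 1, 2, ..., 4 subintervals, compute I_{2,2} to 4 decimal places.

I_{0,0} (trapezoid, 1 panel, h=1.4000): 0.616006
I_{1,0} (trapezoid, 2 panels, h=0.7000): -0.386896
I_{2,0} (trapezoid, 4 panels, h=0.3500): -0.560090
I_{1,1} = -0.386896 + (-0.386896 − 0.616006)/3 = -0.721197
I_{2,1} = -0.560090 + (-0.560090 − (-0.386896))/3 = -0.617821
I_{2,2} = -0.617821 + (-0.617821 − (-0.721197))/15 = -0.610929

-0.6109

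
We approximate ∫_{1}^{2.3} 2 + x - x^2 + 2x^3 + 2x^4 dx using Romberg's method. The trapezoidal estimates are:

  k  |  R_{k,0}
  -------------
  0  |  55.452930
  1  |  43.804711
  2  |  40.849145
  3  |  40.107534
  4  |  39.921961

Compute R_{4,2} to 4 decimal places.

Richardson extrapolation on the trapezoidal column (denominator 4−1=3):
R_{3,1} = (4·40.107534 − 40.849145) / 3 = 39.860330
R_{4,1} = (4·39.921961 − 40.107534) / 3 = 39.860103
R_{4,2} = 39.860103 + (39.860103 − 39.860330)/15 = 39.860088

39.8601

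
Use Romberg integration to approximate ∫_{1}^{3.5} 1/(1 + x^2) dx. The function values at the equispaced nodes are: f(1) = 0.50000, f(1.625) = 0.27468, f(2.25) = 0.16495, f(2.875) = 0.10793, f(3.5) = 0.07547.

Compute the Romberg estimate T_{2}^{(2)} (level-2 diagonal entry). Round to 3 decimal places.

0.507

T_{0}^{(0)} (trapezoid, 1 panel, h=2.5000): 0.71934
T_{1}^{(0)} (trapezoid, 2 panels, h=1.2500): 0.56586
T_{2}^{(0)} (trapezoid, 4 panels, h=0.6250): 0.52206
T_{1}^{(1)} = 0.56586 + (0.56586 − 0.71934)/3 = 0.51470
T_{2}^{(1)} = 0.52206 + (0.52206 − 0.56586)/3 = 0.50746
T_{2}^{(2)} = 0.50746 + (0.50746 − 0.51470)/15 = 0.50698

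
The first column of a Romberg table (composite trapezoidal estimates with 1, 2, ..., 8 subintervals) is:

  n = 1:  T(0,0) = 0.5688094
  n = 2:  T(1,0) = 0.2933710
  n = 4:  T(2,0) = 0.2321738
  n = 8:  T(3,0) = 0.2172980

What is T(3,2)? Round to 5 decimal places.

T(2,1) = 0.2321738 + (0.2321738 − 0.2933710)/3 = 0.2117747
T(3,1) = (4·0.2172980 − 0.2321738) / 3 = 0.2123394
T(3,2) = 0.2123394 + (0.2123394 − 0.2117747)/15 = 0.2123770

0.21238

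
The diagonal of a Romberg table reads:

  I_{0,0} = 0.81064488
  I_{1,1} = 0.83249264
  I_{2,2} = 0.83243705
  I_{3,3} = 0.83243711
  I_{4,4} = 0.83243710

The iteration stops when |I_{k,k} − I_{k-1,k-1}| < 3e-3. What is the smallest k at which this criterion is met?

|I_{1,1} − I_{0,0}| = 0.02184776 ≥ 3e-3
|I_{2,2} − I_{1,1}| = 0.00005559 < 3e-3

k = 2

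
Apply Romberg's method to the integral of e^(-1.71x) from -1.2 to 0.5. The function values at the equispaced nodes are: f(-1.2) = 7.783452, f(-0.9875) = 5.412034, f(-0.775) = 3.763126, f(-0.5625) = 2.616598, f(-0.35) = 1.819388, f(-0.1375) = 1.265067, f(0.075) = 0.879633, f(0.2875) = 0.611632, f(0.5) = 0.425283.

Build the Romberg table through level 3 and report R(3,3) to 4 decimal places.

R(0,0) (trapezoid, 1 panel, h=1.7000): 6.977425
R(1,0) (trapezoid, 2 panels, h=0.8500): 5.035192
R(2,0) (trapezoid, 4 panels, h=0.4250): 4.490769
R(3,0) (trapezoid, 8 panels, h=0.2125): 4.350267
R(1,1) = 5.035192 + (5.035192 − 6.977425)/3 = 4.387781
R(2,1) = 4.490769 + (4.490769 − 5.035192)/3 = 4.309295
R(3,1) = 4.350267 + (4.350267 − 4.490769)/3 = 4.303433
R(2,2) = 4.309295 + (4.309295 − 4.387781)/15 = 4.304063
R(3,2) = 4.303433 + (4.303433 − 4.309295)/15 = 4.303042
R(3,3) = 4.303042 + (4.303042 − 4.304063)/63 = 4.303026

4.3030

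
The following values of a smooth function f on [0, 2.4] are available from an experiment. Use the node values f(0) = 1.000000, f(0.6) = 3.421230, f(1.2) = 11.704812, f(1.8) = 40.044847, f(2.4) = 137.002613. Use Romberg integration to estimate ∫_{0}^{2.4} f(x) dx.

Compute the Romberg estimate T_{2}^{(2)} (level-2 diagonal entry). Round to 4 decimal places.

66.5971

T_{0}^{(0)} (trapezoid, 1 panel, h=2.4000): 165.603136
T_{1}^{(0)} (trapezoid, 2 panels, h=1.2000): 96.847342
T_{2}^{(0)} (trapezoid, 4 panels, h=0.6000): 74.503317
T_{1}^{(1)} = 96.847342 + (96.847342 − 165.603136)/3 = 73.928744
T_{2}^{(1)} = 74.503317 + (74.503317 − 96.847342)/3 = 67.055309
T_{2}^{(2)} = 67.055309 + (67.055309 − 73.928744)/15 = 66.597080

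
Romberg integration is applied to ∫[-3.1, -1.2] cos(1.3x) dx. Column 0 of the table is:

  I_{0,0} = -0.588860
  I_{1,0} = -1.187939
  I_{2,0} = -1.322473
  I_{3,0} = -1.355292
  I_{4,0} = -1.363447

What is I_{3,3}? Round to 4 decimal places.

-1.3662

Richardson extrapolation on the trapezoidal column (denominator 4−1=3):
I_{1,1} = (4·(-1.187939) − (-0.588860)) / 3 = -1.387632
I_{2,1} = -1.322473 + (-1.322473 − (-1.187939))/3 = -1.367318
I_{3,1} = -1.355292 + (-1.355292 − (-1.322473))/3 = -1.366232
I_{2,2} = (16·(-1.367318) − (-1.387632)) / 15 = -1.365964
I_{3,2} = -1.366232 + (-1.366232 − (-1.367318))/15 = -1.366160
I_{3,3} = -1.366160 + (-1.366160 − (-1.365964))/63 = -1.366163
(Column j=1 coincides with Simpson's rule on the same nodes.)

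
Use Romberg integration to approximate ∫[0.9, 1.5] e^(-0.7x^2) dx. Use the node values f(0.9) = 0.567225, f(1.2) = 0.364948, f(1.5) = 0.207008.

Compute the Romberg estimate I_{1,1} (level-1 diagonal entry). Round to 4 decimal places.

I_{0,0} (trapezoid, 1 panel, h=0.6000): 0.232270
I_{1,0} (trapezoid, 2 panels, h=0.3000): 0.225619
I_{1,1} = 0.225619 + (0.225619 − 0.232270)/3 = 0.223402

0.2234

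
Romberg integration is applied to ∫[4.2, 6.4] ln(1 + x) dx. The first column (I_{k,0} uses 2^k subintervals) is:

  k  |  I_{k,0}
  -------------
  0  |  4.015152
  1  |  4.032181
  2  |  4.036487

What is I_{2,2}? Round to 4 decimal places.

4.0379

Richardson extrapolation on the trapezoidal column (denominator 4−1=3):
I_{1,1} = 4.032181 + (4.032181 − 4.015152)/3 = 4.037857
I_{2,1} = 4.036487 + (4.036487 − 4.032181)/3 = 4.037922
I_{2,2} = (16·4.037922 − 4.037857) / 15 = 4.037926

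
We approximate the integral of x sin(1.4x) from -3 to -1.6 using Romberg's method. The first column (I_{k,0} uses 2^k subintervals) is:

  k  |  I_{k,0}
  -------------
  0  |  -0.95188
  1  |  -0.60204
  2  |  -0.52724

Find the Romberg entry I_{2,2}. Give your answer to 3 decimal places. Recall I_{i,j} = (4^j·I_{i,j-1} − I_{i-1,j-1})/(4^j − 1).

Richardson extrapolation on the trapezoidal column (denominator 4−1=3):
I_{1,1} = (4·(-0.60204) − (-0.95188)) / 3 = -0.48543
I_{2,1} = -0.52724 + (-0.52724 − (-0.60204))/3 = -0.50231
I_{2,2} = (16·(-0.50231) − (-0.48543)) / 15 = -0.50344

-0.503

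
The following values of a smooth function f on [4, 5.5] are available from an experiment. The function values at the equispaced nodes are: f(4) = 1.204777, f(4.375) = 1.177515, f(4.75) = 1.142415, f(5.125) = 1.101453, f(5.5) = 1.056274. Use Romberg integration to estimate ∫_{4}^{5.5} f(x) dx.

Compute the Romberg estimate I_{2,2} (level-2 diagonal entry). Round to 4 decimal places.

I_{0,0} (trapezoid, 1 panel, h=1.5000): 1.695788
I_{1,0} (trapezoid, 2 panels, h=0.7500): 1.704705
I_{2,0} (trapezoid, 4 panels, h=0.3750): 1.706966
I_{1,1} = 1.704705 + (1.704705 − 1.695788)/3 = 1.707677
I_{2,1} = 1.706966 + (1.706966 − 1.704705)/3 = 1.707720
I_{2,2} = 1.707720 + (1.707720 − 1.707677)/15 = 1.707723

1.7077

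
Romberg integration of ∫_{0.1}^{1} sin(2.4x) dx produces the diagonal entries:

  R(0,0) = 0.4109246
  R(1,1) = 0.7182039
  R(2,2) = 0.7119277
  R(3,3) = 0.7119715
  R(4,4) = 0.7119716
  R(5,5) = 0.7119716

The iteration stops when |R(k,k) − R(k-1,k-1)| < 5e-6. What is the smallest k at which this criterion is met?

k = 4

|R(1,1) − R(0,0)| = 0.3072793 ≥ 5e-6
|R(2,2) − R(1,1)| = 0.0062762 ≥ 5e-6
|R(3,3) − R(2,2)| = 0.0000438 ≥ 5e-6
|R(4,4) − R(3,3)| = 0.0000001 < 5e-6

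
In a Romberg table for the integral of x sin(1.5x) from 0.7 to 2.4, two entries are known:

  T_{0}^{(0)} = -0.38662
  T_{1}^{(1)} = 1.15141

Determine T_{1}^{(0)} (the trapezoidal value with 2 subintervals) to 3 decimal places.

0.767

From T_{1}^{(1)} = (4·T_{1}^{(0)} − T_{0}^{(0)})/3, solve for T_{1}^{(0)}:
4·T_{1}^{(0)} = 3·1.15141 + (-0.38662) = 3.06761
T_{1}^{(0)} = 0.76690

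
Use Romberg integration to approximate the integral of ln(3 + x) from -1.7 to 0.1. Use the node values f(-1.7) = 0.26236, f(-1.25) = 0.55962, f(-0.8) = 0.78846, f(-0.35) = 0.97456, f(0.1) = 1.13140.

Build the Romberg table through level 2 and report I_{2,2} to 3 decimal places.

I_{0,0} (trapezoid, 1 panel, h=1.8000): 1.25438
I_{1,0} (trapezoid, 2 panels, h=0.9000): 1.33681
I_{2,0} (trapezoid, 4 panels, h=0.4500): 1.35878
I_{1,1} = 1.33681 + (1.33681 − 1.25438)/3 = 1.36429
I_{2,1} = 1.35878 + (1.35878 − 1.33681)/3 = 1.36610
I_{2,2} = 1.36610 + (1.36610 − 1.36429)/15 = 1.36622

1.366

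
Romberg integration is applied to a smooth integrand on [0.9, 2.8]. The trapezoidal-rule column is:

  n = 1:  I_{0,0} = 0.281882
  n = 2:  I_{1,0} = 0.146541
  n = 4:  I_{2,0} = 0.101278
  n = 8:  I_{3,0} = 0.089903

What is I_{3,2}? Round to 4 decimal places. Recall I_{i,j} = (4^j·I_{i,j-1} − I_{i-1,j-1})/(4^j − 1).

0.0861

Richardson extrapolation on the trapezoidal column (denominator 4−1=3):
I_{2,1} = (4·0.101278 − 0.146541) / 3 = 0.086190
I_{3,1} = (4·0.089903 − 0.101278) / 3 = 0.086111
I_{3,2} = (16·0.086111 − 0.086190) / 15 = 0.086106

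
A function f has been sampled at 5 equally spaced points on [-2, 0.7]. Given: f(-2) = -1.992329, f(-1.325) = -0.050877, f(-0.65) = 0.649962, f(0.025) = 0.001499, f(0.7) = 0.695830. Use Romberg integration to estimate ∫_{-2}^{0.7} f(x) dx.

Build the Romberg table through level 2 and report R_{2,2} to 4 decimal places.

R_{0,0} (trapezoid, 1 panel, h=2.7000): -1.750274
R_{1,0} (trapezoid, 2 panels, h=1.3500): 0.002312
R_{2,0} (trapezoid, 4 panels, h=0.6750): -0.032174
R_{1,1} = 0.002312 + (0.002312 − (-1.750274))/3 = 0.586507
R_{2,1} = -0.032174 + (-0.032174 − 0.002312)/3 = -0.043669
R_{2,2} = -0.043669 + (-0.043669 − 0.586507)/15 = -0.085681

-0.0857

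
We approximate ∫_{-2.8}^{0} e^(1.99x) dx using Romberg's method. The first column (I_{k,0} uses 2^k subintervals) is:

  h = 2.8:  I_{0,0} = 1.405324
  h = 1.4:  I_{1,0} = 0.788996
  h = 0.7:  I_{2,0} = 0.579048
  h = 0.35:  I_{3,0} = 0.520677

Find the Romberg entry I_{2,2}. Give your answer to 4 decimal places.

Richardson extrapolation on the trapezoidal column (denominator 4−1=3):
I_{1,1} = (4·0.788996 − 1.405324) / 3 = 0.583553
I_{2,1} = 0.579048 + (0.579048 − 0.788996)/3 = 0.509065
I_{2,2} = (16·0.509065 − 0.583553) / 15 = 0.504099

0.5041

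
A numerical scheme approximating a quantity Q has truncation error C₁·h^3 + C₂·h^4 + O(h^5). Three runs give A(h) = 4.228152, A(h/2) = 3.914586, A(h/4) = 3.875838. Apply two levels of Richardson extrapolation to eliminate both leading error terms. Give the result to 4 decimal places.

First eliminate the h^3 term (factor 2^3 = 8):
  B₁ = (8·3.914586 − 4.228152)/7 = 3.869791
  B₂ = (8·3.875838 − 3.914586)/7 = 3.870303
Then eliminate the h^4 term (factor 2^4 = 16):
  (16·3.870303 − 3.869791)/15 = 3.870337

3.8703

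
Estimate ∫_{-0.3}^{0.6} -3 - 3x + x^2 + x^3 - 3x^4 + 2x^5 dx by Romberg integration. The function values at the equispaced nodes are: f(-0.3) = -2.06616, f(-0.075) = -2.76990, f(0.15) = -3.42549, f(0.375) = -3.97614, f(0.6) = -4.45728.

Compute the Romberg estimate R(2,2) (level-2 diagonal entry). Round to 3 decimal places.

R(0,0) (trapezoid, 1 panel, h=0.9000): -2.93555
R(1,0) (trapezoid, 2 panels, h=0.4500): -3.00924
R(2,0) (trapezoid, 4 panels, h=0.2250): -3.02248
R(1,1) = -3.00924 + (-3.00924 − (-2.93555))/3 = -3.03380
R(2,1) = -3.02248 + (-3.02248 − (-3.00924))/3 = -3.02689
R(2,2) = -3.02689 + (-3.02689 − (-3.03380))/15 = -3.02643

-3.026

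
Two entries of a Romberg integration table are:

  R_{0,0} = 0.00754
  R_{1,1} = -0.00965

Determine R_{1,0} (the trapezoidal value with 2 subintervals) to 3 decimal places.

From R_{1,1} = (4·R_{1,0} − R_{0,0})/3, solve for R_{1,0}:
4·R_{1,0} = 3·(-0.00965) + 0.00754 = -0.02141
R_{1,0} = -0.00535

-0.005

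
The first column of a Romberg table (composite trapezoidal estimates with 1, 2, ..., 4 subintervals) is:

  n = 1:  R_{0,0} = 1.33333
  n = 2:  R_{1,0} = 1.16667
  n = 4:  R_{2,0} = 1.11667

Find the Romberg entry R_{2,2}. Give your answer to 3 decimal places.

R_{1,1} = (4·1.16667 − 1.33333) / 3 = 1.11112
R_{2,1} = 1.11667 + (1.11667 − 1.16667)/3 = 1.10000
R_{2,2} = (16·1.10000 − 1.11112) / 15 = 1.09926

1.099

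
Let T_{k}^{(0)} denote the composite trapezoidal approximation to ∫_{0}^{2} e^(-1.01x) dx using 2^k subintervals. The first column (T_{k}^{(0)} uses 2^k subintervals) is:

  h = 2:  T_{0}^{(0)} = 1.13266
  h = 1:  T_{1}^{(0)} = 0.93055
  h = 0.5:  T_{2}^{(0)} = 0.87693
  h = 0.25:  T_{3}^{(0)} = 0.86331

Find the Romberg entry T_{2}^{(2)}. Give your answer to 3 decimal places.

T_{1}^{(1)} = 0.93055 + (0.93055 − 1.13266)/3 = 0.86318
T_{2}^{(1)} = 0.87693 + (0.87693 − 0.93055)/3 = 0.85906
T_{2}^{(2)} = (16·0.85906 − 0.86318) / 15 = 0.85879

0.859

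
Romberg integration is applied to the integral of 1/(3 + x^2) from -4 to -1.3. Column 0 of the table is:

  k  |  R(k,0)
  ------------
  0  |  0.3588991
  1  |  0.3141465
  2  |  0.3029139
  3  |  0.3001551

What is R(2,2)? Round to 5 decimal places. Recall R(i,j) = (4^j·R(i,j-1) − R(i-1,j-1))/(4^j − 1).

0.29917

R(1,1) = (4·0.3141465 − 0.3588991) / 3 = 0.2992290
R(2,1) = 0.3029139 + (0.3029139 − 0.3141465)/3 = 0.2991697
R(2,2) = (16·0.2991697 − 0.2992290) / 15 = 0.2991657
(Column j=1 coincides with Simpson's rule on the same nodes.)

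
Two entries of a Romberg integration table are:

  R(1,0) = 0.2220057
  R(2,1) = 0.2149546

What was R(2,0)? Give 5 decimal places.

From R(2,1) = (4·R(2,0) − R(1,0))/3, solve for R(2,0):
4·R(2,0) = 3·0.2149546 + 0.2220057 = 0.8668695
R(2,0) = 0.2167174

0.21672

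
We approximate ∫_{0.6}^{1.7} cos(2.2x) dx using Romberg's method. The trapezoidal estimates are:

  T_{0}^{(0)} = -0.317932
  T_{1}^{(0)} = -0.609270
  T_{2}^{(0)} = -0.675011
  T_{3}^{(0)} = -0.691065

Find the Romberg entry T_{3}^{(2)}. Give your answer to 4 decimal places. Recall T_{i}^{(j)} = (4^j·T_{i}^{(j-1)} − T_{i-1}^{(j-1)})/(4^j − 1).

-0.6964

Richardson extrapolation on the trapezoidal column (denominator 4−1=3):
T_{2}^{(1)} = -0.675011 + (-0.675011 − (-0.609270))/3 = -0.696925
T_{3}^{(1)} = -0.691065 + (-0.691065 − (-0.675011))/3 = -0.696416
T_{3}^{(2)} = -0.696416 + (-0.696416 − (-0.696925))/15 = -0.696382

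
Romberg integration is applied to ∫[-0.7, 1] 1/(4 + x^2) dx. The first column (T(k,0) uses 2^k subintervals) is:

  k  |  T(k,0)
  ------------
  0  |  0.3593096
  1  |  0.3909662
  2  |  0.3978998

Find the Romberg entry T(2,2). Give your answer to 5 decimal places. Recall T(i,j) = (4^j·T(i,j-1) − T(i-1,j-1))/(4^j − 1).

0.40012

Richardson extrapolation on the trapezoidal column (denominator 4−1=3):
T(1,1) = (4·0.3909662 − 0.3593096) / 3 = 0.4015184
T(2,1) = 0.3978998 + (0.3978998 − 0.3909662)/3 = 0.4002110
T(2,2) = (16·0.4002110 − 0.4015184) / 15 = 0.4001238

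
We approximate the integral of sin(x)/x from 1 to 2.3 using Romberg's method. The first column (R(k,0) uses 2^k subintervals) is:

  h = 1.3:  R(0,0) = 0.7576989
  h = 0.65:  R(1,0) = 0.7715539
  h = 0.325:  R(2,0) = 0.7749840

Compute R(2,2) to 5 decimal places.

0.77612

Richardson extrapolation on the trapezoidal column (denominator 4−1=3):
R(1,1) = (4·0.7715539 − 0.7576989) / 3 = 0.7761722
R(2,1) = 0.7749840 + (0.7749840 − 0.7715539)/3 = 0.7761274
R(2,2) = 0.7761274 + (0.7761274 − 0.7761722)/15 = 0.7761244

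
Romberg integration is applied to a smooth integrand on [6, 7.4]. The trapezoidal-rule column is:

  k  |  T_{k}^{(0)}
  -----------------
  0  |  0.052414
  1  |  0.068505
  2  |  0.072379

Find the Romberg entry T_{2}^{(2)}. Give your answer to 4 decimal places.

T_{1}^{(1)} = 0.068505 + (0.068505 − 0.052414)/3 = 0.073869
T_{2}^{(1)} = (4·0.072379 − 0.068505) / 3 = 0.073670
T_{2}^{(2)} = (16·0.073670 − 0.073869) / 15 = 0.073657

0.0737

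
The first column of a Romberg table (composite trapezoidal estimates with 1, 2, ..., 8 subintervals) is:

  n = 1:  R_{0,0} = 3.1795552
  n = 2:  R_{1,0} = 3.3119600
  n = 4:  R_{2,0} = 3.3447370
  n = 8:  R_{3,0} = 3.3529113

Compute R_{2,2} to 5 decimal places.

3.35563

R_{1,1} = (4·3.3119600 − 3.1795552) / 3 = 3.3560949
R_{2,1} = (4·3.3447370 − 3.3119600) / 3 = 3.3556627
R_{2,2} = 3.3556627 + (3.3556627 − 3.3560949)/15 = 3.3556339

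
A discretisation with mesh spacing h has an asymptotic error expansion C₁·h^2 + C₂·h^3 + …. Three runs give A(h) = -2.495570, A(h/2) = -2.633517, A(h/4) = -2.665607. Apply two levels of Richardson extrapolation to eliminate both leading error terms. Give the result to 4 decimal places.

First eliminate the h^2 term (factor 2^2 = 4):
  B₁ = (4·(-2.633517) − (-2.495570))/3 = -2.679499
  B₂ = (4·(-2.665607) − (-2.633517))/3 = -2.676304
Then eliminate the h^3 term (factor 2^3 = 8):
  (8·(-2.676304) − (-2.679499))/7 = -2.675848

-2.6758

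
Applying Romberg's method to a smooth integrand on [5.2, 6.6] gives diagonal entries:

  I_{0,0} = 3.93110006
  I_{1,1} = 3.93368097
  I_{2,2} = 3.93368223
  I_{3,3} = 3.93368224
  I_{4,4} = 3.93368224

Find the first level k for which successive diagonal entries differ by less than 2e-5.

k = 2

|I_{1,1} − I_{0,0}| = 0.00258091 ≥ 2e-5
|I_{2,2} − I_{1,1}| = 0.00000126 < 2e-5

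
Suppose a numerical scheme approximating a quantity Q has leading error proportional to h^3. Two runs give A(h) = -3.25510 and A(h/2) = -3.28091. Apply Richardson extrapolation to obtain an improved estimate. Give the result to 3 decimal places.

-3.285

Extrapolated value = (8·A(h/2) − A(h)) / (8 − 1)
= (8·(-3.28091) − (-3.25510)) / 7
= -22.99218 / 7 = -3.28460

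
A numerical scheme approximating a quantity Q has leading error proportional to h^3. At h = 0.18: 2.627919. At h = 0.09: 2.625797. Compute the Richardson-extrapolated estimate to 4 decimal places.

The leading error scales as h^3; refining by a factor of 2 reduces it by 2^3 = 8.
Extrapolated value = (8·A(h/2) − A(h)) / (8 − 1)
= (8·2.625797 − 2.627919) / 7
= 18.378457 / 7 = 2.625494

2.6255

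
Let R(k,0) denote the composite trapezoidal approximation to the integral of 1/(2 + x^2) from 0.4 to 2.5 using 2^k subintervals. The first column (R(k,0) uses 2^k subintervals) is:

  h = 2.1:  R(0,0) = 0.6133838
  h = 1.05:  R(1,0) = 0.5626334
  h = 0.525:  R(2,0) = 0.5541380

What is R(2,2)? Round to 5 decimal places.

Richardson extrapolation on the trapezoidal column (denominator 4−1=3):
R(1,1) = 0.5626334 + (0.5626334 − 0.6133838)/3 = 0.5457166
R(2,1) = 0.5541380 + (0.5541380 − 0.5626334)/3 = 0.5513062
R(2,2) = (16·0.5513062 − 0.5457166) / 15 = 0.5516788

0.55168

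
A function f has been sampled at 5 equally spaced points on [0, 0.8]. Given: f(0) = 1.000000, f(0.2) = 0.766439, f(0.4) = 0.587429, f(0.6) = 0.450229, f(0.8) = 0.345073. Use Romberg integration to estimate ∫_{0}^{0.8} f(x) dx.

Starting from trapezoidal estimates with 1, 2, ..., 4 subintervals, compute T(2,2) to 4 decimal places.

T(0,0) (trapezoid, 1 panel, h=0.8000): 0.538029
T(1,0) (trapezoid, 2 panels, h=0.4000): 0.503986
T(2,0) (trapezoid, 4 panels, h=0.2000): 0.495327
T(1,1) = 0.503986 + (0.503986 − 0.538029)/3 = 0.492638
T(2,1) = 0.495327 + (0.495327 − 0.503986)/3 = 0.492441
T(2,2) = 0.492441 + (0.492441 − 0.492638)/15 = 0.492428

0.4924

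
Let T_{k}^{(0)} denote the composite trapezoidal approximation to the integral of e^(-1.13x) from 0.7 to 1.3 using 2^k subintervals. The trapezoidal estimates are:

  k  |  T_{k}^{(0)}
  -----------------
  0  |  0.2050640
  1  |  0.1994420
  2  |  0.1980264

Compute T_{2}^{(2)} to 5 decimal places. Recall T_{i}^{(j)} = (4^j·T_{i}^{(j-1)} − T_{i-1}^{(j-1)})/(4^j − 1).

Richardson extrapolation on the trapezoidal column (denominator 4−1=3):
T_{1}^{(1)} = 0.1994420 + (0.1994420 − 0.2050640)/3 = 0.1975680
T_{2}^{(1)} = 0.1980264 + (0.1980264 − 0.1994420)/3 = 0.1975545
T_{2}^{(2)} = (16·0.1975545 − 0.1975680) / 15 = 0.1975536

0.19755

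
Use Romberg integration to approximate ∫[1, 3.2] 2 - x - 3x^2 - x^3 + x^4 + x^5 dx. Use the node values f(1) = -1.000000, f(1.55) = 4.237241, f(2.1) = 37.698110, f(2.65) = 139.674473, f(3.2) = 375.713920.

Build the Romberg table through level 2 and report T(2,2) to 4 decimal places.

T(0,0) (trapezoid, 1 panel, h=2.2000): 412.185312
T(1,0) (trapezoid, 2 panels, h=1.1000): 247.560577
T(2,0) (trapezoid, 4 panels, h=0.5500): 202.931731
T(1,1) = 247.560577 + (247.560577 − 412.185312)/3 = 192.685665
T(2,1) = 202.931731 + (202.931731 − 247.560577)/3 = 188.055449
T(2,2) = 188.055449 + (188.055449 − 192.685665)/15 = 187.746768

187.7468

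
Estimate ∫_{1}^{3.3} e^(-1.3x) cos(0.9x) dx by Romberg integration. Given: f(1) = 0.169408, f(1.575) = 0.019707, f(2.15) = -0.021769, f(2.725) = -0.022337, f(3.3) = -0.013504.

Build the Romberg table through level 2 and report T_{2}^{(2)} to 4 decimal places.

T_{0}^{(0)} (trapezoid, 1 panel, h=2.3000): 0.179290
T_{1}^{(0)} (trapezoid, 2 panels, h=1.1500): 0.064610
T_{2}^{(0)} (trapezoid, 4 panels, h=0.5750): 0.030793
T_{1}^{(1)} = 0.064610 + (0.064610 − 0.179290)/3 = 0.026383
T_{2}^{(1)} = 0.030793 + (0.030793 − 0.064610)/3 = 0.019521
T_{2}^{(2)} = 0.019521 + (0.019521 − 0.026383)/15 = 0.019064

0.0191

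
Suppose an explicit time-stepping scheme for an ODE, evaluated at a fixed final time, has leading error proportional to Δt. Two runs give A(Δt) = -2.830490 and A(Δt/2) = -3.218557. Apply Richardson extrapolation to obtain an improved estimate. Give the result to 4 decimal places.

-3.6066

The leading error scales as Δt; refining by a factor of 2 reduces it by 2^1 = 2.
Extrapolated value = (2·A(Δt/2) − A(Δt)) / (2 − 1)
= (2·(-3.218557) − (-2.830490)) / 1
= -3.606624 / 1 = -3.606624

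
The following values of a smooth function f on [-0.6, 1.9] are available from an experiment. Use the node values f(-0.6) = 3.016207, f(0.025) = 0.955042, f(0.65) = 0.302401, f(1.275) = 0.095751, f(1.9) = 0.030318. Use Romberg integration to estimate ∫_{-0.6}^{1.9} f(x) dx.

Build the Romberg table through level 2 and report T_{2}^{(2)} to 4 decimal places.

T_{0}^{(0)} (trapezoid, 1 panel, h=2.5000): 3.808156
T_{1}^{(0)} (trapezoid, 2 panels, h=1.2500): 2.282079
T_{2}^{(0)} (trapezoid, 4 panels, h=0.6250): 1.797785
T_{1}^{(1)} = 2.282079 + (2.282079 − 3.808156)/3 = 1.773387
T_{2}^{(1)} = 1.797785 + (1.797785 − 2.282079)/3 = 1.636354
T_{2}^{(2)} = 1.636354 + (1.636354 − 1.773387)/15 = 1.627218

1.6272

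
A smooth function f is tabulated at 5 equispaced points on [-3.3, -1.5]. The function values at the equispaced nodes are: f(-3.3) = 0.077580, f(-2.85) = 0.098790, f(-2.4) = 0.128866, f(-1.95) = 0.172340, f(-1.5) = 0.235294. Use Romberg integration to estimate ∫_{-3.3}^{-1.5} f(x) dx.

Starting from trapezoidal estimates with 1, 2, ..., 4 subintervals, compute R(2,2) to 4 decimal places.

0.2483

R(0,0) (trapezoid, 1 panel, h=1.8000): 0.281587
R(1,0) (trapezoid, 2 panels, h=0.9000): 0.256773
R(2,0) (trapezoid, 4 panels, h=0.4500): 0.250395
R(1,1) = 0.256773 + (0.256773 − 0.281587)/3 = 0.248502
R(2,1) = 0.250395 + (0.250395 − 0.256773)/3 = 0.248269
R(2,2) = 0.248269 + (0.248269 − 0.248502)/15 = 0.248253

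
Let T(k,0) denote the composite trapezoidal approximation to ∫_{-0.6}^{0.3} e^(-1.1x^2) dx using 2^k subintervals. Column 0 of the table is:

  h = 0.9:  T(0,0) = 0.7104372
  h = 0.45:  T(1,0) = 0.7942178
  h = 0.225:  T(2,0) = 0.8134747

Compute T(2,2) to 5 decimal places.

Richardson extrapolation on the trapezoidal column (denominator 4−1=3):
T(1,1) = 0.7942178 + (0.7942178 − 0.7104372)/3 = 0.8221447
T(2,1) = 0.8134747 + (0.8134747 − 0.7942178)/3 = 0.8198937
T(2,2) = (16·0.8198937 − 0.8221447) / 15 = 0.8197436

0.81974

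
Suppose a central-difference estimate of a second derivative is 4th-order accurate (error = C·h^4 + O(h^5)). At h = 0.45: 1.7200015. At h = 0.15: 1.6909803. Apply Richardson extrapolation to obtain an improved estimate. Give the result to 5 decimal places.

1.69062

The leading error scales as h^4; refining by a factor of 3 reduces it by 3^4 = 81.
Extrapolated value = (81·A(h/3) − A(h)) / (81 − 1)
= (81·1.6909803 − 1.7200015) / 80
= 135.2494028 / 80 = 1.6906175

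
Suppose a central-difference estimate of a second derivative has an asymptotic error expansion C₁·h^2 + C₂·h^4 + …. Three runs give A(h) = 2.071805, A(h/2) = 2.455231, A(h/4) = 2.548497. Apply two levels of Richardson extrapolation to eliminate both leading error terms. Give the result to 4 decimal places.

2.5794

First eliminate the h^2 term (factor 2^2 = 4):
  B₁ = (4·2.455231 − 2.071805)/3 = 2.583040
  B₂ = (4·2.548497 − 2.455231)/3 = 2.579586
Then eliminate the h^4 term (factor 2^4 = 16):
  (16·2.579586 − 2.583040)/15 = 2.579356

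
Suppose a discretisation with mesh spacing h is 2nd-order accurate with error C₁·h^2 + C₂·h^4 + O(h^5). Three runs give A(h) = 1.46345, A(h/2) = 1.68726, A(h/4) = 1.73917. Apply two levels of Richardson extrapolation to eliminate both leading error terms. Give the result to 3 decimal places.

First eliminate the h^2 term (factor 2^2 = 4):
  B₁ = (4·1.68726 − 1.46345)/3 = 1.76186
  B₂ = (4·1.73917 − 1.68726)/3 = 1.75647
Then eliminate the h^4 term (factor 2^4 = 16):
  (16·1.75647 − 1.76186)/15 = 1.75611

1.756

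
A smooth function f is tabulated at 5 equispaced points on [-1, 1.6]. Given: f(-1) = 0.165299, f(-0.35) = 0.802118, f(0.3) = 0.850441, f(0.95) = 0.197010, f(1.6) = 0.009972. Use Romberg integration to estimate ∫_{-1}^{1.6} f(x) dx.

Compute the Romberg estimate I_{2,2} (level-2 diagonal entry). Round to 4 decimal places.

1.2539

I_{0,0} (trapezoid, 1 panel, h=2.6000): 0.227852
I_{1,0} (trapezoid, 2 panels, h=1.3000): 1.219499
I_{2,0} (trapezoid, 4 panels, h=0.6500): 1.259183
I_{1,1} = 1.219499 + (1.219499 − 0.227852)/3 = 1.550048
I_{2,1} = 1.259183 + (1.259183 − 1.219499)/3 = 1.272411
I_{2,2} = 1.272411 + (1.272411 − 1.550048)/15 = 1.253902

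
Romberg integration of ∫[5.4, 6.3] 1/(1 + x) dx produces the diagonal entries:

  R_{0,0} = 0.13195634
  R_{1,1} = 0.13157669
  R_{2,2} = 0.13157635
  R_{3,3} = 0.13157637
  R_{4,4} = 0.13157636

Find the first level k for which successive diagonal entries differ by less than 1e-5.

|R_{1,1} − R_{0,0}| = 0.00037965 ≥ 1e-5
|R_{2,2} − R_{1,1}| = 0.00000034 < 1e-5

k = 2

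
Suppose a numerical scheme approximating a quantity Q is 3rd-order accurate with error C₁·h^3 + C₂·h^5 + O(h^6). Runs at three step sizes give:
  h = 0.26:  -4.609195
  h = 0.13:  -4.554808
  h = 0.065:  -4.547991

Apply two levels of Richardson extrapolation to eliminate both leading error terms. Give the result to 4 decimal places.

-4.5470

First eliminate the h^3 term (factor 2^3 = 8):
  B₁ = (8·(-4.554808) − (-4.609195))/7 = -4.547038
  B₂ = (8·(-4.547991) − (-4.554808))/7 = -4.547017
Then eliminate the h^5 term (factor 2^5 = 32):
  (32·(-4.547017) − (-4.547038))/31 = -4.547016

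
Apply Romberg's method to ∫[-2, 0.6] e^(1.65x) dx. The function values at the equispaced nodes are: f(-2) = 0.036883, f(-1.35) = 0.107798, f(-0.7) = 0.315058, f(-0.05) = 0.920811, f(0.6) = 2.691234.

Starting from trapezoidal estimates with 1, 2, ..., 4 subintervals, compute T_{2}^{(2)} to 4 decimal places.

1.6118

T_{0}^{(0)} (trapezoid, 1 panel, h=2.6000): 3.546552
T_{1}^{(0)} (trapezoid, 2 panels, h=1.3000): 2.182851
T_{2}^{(0)} (trapezoid, 4 panels, h=0.6500): 1.760022
T_{1}^{(1)} = 2.182851 + (2.182851 − 3.546552)/3 = 1.728284
T_{2}^{(1)} = 1.760022 + (1.760022 − 2.182851)/3 = 1.619079
T_{2}^{(2)} = 1.619079 + (1.619079 − 1.728284)/15 = 1.611799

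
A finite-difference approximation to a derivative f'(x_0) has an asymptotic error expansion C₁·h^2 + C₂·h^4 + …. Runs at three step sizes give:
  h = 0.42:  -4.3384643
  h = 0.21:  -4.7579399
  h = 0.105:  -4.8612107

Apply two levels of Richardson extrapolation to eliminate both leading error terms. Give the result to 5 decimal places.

-4.89549

First eliminate the h^2 term (factor 2^2 = 4):
  B₁ = (4·(-4.7579399) − (-4.3384643))/3 = -4.8977651
  B₂ = (4·(-4.8612107) − (-4.7579399))/3 = -4.8956343
Then eliminate the h^4 term (factor 2^4 = 16):
  (16·(-4.8956343) − (-4.8977651))/15 = -4.8954922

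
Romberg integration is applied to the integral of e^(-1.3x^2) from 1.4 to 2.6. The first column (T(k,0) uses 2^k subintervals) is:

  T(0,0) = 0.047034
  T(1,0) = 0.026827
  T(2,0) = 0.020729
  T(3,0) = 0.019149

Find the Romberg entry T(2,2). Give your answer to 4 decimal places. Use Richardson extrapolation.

Richardson extrapolation on the trapezoidal column (denominator 4−1=3):
T(1,1) = (4·0.026827 − 0.047034) / 3 = 0.020091
T(2,1) = 0.020729 + (0.020729 − 0.026827)/3 = 0.018696
T(2,2) = 0.018696 + (0.018696 − 0.020091)/15 = 0.018603

0.0186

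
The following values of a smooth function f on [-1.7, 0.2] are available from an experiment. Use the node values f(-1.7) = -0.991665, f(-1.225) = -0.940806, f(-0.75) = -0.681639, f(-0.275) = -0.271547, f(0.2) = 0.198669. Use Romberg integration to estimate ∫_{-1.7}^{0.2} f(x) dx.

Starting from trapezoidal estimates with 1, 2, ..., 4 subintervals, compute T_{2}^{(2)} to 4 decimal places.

T_{0}^{(0)} (trapezoid, 1 panel, h=1.9000): -0.753346
T_{1}^{(0)} (trapezoid, 2 panels, h=0.9500): -1.024230
T_{2}^{(0)} (trapezoid, 4 panels, h=0.4750): -1.087983
T_{1}^{(1)} = -1.024230 + (-1.024230 − (-0.753346))/3 = -1.114525
T_{2}^{(1)} = -1.087983 + (-1.087983 − (-1.024230))/3 = -1.109234
T_{2}^{(2)} = -1.109234 + (-1.109234 − (-1.114525))/15 = -1.108881

-1.1089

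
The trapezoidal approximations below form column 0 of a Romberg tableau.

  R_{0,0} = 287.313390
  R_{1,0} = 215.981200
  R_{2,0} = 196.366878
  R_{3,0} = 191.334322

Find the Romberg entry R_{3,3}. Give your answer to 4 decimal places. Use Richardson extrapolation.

R_{1,1} = (4·215.981200 − 287.313390) / 3 = 192.203803
R_{2,1} = (4·196.366878 − 215.981200) / 3 = 189.828771
R_{3,1} = (4·191.334322 − 196.366878) / 3 = 189.656803
R_{2,2} = (16·189.828771 − 192.203803) / 15 = 189.670436
R_{3,2} = 189.656803 + (189.656803 − 189.828771)/15 = 189.645338
R_{3,3} = (64·189.645338 − 189.670436) / 63 = 189.644940

189.6449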